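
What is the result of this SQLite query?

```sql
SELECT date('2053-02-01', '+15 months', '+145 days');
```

Adding +15 months to 2053-02-01 gives 2054-05-01.
Applying '+145 days' to 2054-05-01: counting 145 days forward gives 2054-09-23.

2054-09-23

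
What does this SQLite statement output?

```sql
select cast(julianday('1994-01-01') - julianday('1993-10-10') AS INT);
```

83

21 days remain in October 1993 after the 10th (31 − 10).
November 1993: 30 days.
December 1993: 31 days.
Then 1 day into January 1994.
Total: 21 + 30 + 31 + 1 = 83.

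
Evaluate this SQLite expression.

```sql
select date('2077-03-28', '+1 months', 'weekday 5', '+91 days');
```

2077-07-30

Adding +1 month to 2077-03-28 gives 2077-04-28.
`weekday 5` advances to the next Friday; 2077-04-28 is a Wednesday, so it moves forward to 2077-04-30.
Applying '+91 days' to 2077-04-30: counting 91 days forward gives 2077-07-30.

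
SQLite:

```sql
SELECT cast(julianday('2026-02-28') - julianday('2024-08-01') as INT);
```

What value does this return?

30 days remain in August 2024 after the 1st (31 − 1).
Full months from September 2024 through January 2026 contribute their day counts.
Then 28 days into February 2026.
Total: 30 + 30 + 31 + 30 + 31 + 31 + 28 + 31 + 30 + 31 + 30 + 31 + 31 + 30 + 31 + 30 + 31 + 31 + 28 = 576.

576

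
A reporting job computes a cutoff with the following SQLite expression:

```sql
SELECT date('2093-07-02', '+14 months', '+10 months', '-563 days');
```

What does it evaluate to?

2093-12-16

Adding +14 months to 2093-07-02 gives 2094-09-02.
Adding +10 months to 2094-09-02 gives 2095-07-02.
Applying '-563 days' to 2095-07-02: counting 563 days back gives 2093-12-16.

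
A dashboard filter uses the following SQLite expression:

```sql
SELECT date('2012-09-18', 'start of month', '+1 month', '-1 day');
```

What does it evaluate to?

2012-09-30

`start of month` rewinds 2012-09-18 to 2012-09-01.
Adding +1 month to 2012-09-01 gives 2012-10-01.
Going back 1 day from 2012-10-01 reaches 2012-09-30 (last day of September, 30 days).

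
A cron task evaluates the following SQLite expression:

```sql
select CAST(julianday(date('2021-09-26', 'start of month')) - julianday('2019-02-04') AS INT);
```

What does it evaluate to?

`start of month` rewinds 2021-09-26 to 2021-09-01.
24 days remain in February 2019 after the 4th (28 − 4).
Full months from March 2019 through August 2021 contribute their day counts.
Then 1 day into September 2021.
Total: 24 + 31 + 30 + 31 + 30 + 31 + 31 + 30 + 31 + 30 + 31 + 31 + 29 + 31 + 30 + 31 + 30 + 31 + 31 + 30 + 31 + 30 + 31 + 31 + 28 + 31 + 30 + 31 + 30 + 31 + 31 + 1 = 940.

940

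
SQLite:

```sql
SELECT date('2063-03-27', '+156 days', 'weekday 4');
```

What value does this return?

2063-08-30

Applying '+156 days' to 2063-03-27: counting 156 days forward gives 2063-08-30.
`weekday 4` advances to the next Thursday; 2063-08-30 is already a Thursday, so it stays at 2063-08-30.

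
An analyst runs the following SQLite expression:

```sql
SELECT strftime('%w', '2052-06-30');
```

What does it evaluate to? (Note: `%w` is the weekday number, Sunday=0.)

0

2052-06-30 is a Sunday; with Sunday=0 that is 0.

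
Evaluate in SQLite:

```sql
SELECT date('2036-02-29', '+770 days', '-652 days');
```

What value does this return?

2036-06-26

Applying '+770 days' to 2036-02-29: counting 770 days forward gives 2038-04-09.
Applying '-652 days' to 2038-04-09: counting 652 days back gives 2036-06-26.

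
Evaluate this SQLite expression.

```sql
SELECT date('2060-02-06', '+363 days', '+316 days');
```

2061-12-16

Applying '+363 days' to 2060-02-06: counting 363 days forward gives 2061-02-03.
Applying '+316 days' to 2061-02-03: counting 316 days forward gives 2061-12-16.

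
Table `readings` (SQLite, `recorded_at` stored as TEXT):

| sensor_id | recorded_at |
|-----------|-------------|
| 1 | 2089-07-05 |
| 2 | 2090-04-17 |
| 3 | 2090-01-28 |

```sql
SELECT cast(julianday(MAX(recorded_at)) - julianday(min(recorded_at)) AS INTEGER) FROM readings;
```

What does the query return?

286

MIN = 2089-07-05, MAX = 2090-04-17.
26 days remain in July 2089 after the 5th (31 − 5).
Full months from August 2089 through March 2090 contribute their day counts.
Then 17 days into April 2090.
Total: 26 + 31 + 30 + 31 + 30 + 31 + 31 + 28 + 31 + 17 = 286.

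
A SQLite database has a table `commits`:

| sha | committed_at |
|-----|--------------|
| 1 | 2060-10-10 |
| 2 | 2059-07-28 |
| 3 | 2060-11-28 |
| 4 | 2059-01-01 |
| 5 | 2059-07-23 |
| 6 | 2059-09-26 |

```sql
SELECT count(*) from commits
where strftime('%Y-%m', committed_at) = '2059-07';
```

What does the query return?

2

Rows with year-month 2059-07: 2059-07-28, 2059-07-23 → 2.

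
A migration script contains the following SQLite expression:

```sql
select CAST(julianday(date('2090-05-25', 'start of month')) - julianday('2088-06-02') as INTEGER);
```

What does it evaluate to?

`start of month` rewinds 2090-05-25 to 2090-05-01.
28 days remain in June 2088 after the 2nd (30 − 2).
Full months from July 2088 through April 2090 contribute their day counts.
Then 1 day into May 2090.
Total: 28 + 31 + 31 + 30 + 31 + 30 + 31 + 31 + 28 + 31 + 30 + 31 + 30 + 31 + 31 + 30 + 31 + 30 + 31 + 31 + 28 + 31 + 30 + 1 = 698.

698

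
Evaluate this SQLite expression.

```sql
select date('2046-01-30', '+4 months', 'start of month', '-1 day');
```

2046-04-30

Adding +4 months to 2046-01-30 gives 2046-05-30.
`start of month` rewinds 2046-05-30 to 2046-05-01.
Going back 1 day from 2046-05-01 reaches 2046-04-30 (last day of April, 30 days).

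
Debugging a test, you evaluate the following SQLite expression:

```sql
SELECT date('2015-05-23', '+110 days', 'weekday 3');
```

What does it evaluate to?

2015-09-16

Applying '+110 days' to 2015-05-23: counting 110 days forward gives 2015-09-10.
`weekday 3` advances to the next Wednesday; 2015-09-10 is a Thursday, so it moves forward to 2015-09-16.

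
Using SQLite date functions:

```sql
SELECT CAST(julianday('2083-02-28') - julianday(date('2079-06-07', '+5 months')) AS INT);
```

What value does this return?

1209

Adding +5 months to 2079-06-07 gives 2079-11-07.
23 days remain in November 2079 after the 7th (30 − 7).
Full months from December 2079 through January 2083 contribute their day counts.
Then 28 days into February 2083.
Total: 23 + 31 + 31 + 29 + 31 + 30 + 31 + 30 + 31 + 31 + 30 + 31 + 30 + 31 + 31 + 28 + 31 + 30 + 31 + 30 + 31 + 31 + 30 + 31 + 30 + 31 + 31 + 28 + 31 + 30 + 31 + 30 + 31 + 31 + 30 + 31 + 30 + 31 + 31 + 28 = 1209.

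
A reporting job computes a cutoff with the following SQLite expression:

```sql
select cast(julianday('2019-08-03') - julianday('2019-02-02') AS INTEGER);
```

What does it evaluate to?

26 days remain in February 2019 after the 2nd (28 − 2).
March 2019: 31 days.
April 2019: 30 days.
May 2019: 31 days.
June 2019: 30 days.
July 2019: 31 days.
Then 3 days into August 2019.
Total: 26 + 31 + 30 + 31 + 30 + 31 + 3 = 182.

182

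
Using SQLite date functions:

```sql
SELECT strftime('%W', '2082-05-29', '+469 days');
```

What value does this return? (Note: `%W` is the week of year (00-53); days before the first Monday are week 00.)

36

First apply '+469 days': 2082-05-29 → 2083-09-10.
2083-09-10 is a Friday. SQLite's %W counts Mondays since the year started; the result is 36.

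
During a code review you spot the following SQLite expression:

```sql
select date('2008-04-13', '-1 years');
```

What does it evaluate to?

2007-04-13

Adding -1 year to 2008-04-13 gives 2007-04-13.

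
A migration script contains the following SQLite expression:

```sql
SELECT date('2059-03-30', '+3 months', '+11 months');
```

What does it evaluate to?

2060-05-30

Adding +3 months to 2059-03-30 gives 2059-06-30.
Adding +11 months to 2059-06-30 gives 2060-05-30.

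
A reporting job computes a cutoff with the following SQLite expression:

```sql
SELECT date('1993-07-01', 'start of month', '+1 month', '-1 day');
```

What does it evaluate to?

1993-07-31

`start of month` rewinds 1993-07-01 to 1993-07-01.
Adding +1 month to 1993-07-01 gives 1993-08-01.
Going back 1 day from 1993-08-01 reaches 1993-07-31 (last day of July, 31 days).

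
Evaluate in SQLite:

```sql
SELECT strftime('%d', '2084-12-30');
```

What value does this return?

`%d` extracts the 2-digit day of month: 30.

30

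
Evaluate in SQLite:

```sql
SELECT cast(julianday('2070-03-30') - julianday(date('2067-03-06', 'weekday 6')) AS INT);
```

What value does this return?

`weekday 6` advances to the next Saturday; 2067-03-06 is a Sunday, so it moves forward to 2067-03-12.
19 days remain in March 2067 after the 12th (31 − 12).
Full months from April 2067 through February 2070 contribute their day counts.
Then 30 days into March 2070.
Total: 19 + 30 + 31 + 30 + 31 + 31 + 30 + 31 + 30 + 31 + 31 + 29 + 31 + 30 + 31 + 30 + 31 + 31 + 30 + 31 + 30 + 31 + 31 + 28 + 31 + 30 + 31 + 30 + 31 + 31 + 30 + 31 + 30 + 31 + 31 + 28 + 30 = 1114.

1114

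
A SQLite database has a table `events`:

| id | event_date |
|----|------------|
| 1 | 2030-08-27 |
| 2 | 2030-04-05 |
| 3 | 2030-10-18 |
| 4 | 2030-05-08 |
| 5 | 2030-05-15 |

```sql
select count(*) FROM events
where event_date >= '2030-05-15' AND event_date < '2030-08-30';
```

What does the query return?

2

Rows in [2030-05-15, 2030-08-30): 2030-08-27, 2030-05-15 → 2 rows.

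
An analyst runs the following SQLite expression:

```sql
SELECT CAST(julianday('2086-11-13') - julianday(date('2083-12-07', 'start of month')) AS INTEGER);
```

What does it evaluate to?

1078

`start of month` rewinds 2083-12-07 to 2083-12-01.
30 days remain in December 2083 after the 1st (31 − 1).
Full months from January 2084 through October 2086 contribute their day counts.
Then 13 days into November 2086.
Total: 30 + 31 + 29 + 31 + 30 + 31 + 30 + 31 + 31 + 30 + 31 + 30 + 31 + 31 + 28 + 31 + 30 + 31 + 30 + 31 + 31 + 30 + 31 + 30 + 31 + 31 + 28 + 31 + 30 + 31 + 30 + 31 + 31 + 30 + 31 + 13 = 1078.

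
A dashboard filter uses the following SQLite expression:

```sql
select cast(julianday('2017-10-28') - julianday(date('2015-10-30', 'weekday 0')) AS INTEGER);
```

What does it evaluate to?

`weekday 0` advances to the next Sunday; 2015-10-30 is a Friday, so it moves forward to 2015-11-01.
29 days remain in November 2015 after the 1st (30 − 1).
Full months from December 2015 through September 2017 contribute their day counts.
Then 28 days into October 2017.
Total: 29 + 31 + 31 + 29 + 31 + 30 + 31 + 30 + 31 + 31 + 30 + 31 + 30 + 31 + 31 + 28 + 31 + 30 + 31 + 30 + 31 + 31 + 30 + 28 = 727.

727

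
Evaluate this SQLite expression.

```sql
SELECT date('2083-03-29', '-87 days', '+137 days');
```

Applying '-87 days' to 2083-03-29: counting 87 days back gives 2083-01-01.
Applying '+137 days' to 2083-01-01: counting 137 days forward gives 2083-05-18.

2083-05-18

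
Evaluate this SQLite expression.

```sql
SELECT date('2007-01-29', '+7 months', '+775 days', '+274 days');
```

2010-07-13

Adding +7 months to 2007-01-29 gives 2007-08-29.
Applying '+775 days' to 2007-08-29: counting 775 days forward gives 2009-10-12.
Applying '+274 days' to 2009-10-12: counting 274 days forward gives 2010-07-13.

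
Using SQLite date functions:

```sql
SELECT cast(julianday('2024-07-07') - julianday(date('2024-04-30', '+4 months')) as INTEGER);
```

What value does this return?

-54

Adding +4 months to 2024-04-30 gives 2024-08-30.
24 days remain in July 2024 after the 7th (31 − 7).
Then 30 days into August 2024.
Total: 24 + 30 = 54.
The subtraction is earlier − later, so the result is −54 → -54.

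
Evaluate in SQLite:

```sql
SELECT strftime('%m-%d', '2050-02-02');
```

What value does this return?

`%m-%d` extracts the month-day: 02-02.

02-02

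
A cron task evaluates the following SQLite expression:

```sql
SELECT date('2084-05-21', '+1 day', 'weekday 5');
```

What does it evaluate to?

Advancing 1 more day within May lands on 2084-05-22.
`weekday 5` advances to the next Friday; 2084-05-22 is a Monday, so it moves forward to 2084-05-26.

2084-05-26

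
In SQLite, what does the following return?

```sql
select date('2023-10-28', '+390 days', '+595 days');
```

2026-07-09

Applying '+390 days' to 2023-10-28: counting 390 days forward gives 2024-11-21.
Applying '+595 days' to 2024-11-21: counting 595 days forward gives 2026-07-09.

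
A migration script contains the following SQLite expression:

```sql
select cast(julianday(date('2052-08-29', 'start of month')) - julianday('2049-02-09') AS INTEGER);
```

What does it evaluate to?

1269

`start of month` rewinds 2052-08-29 to 2052-08-01.
19 days remain in February 2049 after the 9th (28 − 9).
Full months from March 2049 through July 2052 contribute their day counts.
Then 1 day into August 2052.
Total: 19 + 31 + 30 + 31 + 30 + 31 + 31 + 30 + 31 + 30 + 31 + 31 + 28 + 31 + 30 + 31 + 30 + 31 + 31 + 30 + 31 + 30 + 31 + 31 + 28 + 31 + 30 + 31 + 30 + 31 + 31 + 30 + 31 + 30 + 31 + 31 + 29 + 31 + 30 + 31 + 30 + 31 + 1 = 1269.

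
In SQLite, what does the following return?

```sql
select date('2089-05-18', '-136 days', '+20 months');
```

Applying '-136 days' to 2089-05-18: counting 136 days back gives 2089-01-02.
Adding +20 months to 2089-01-02 gives 2090-09-02.

2090-09-02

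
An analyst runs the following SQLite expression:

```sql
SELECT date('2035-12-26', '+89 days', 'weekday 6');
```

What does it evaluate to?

2036-03-29

Applying '+89 days' to 2035-12-26: counting 89 days forward gives 2036-03-24.
`weekday 6` advances to the next Saturday; 2036-03-24 is a Monday, so it moves forward to 2036-03-29.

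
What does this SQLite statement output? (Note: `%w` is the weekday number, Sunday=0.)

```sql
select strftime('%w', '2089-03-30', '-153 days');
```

First apply '-153 days': 2089-03-30 → 2088-10-28.
2088-10-28 is a Thursday; with Sunday=0 that is 4.

4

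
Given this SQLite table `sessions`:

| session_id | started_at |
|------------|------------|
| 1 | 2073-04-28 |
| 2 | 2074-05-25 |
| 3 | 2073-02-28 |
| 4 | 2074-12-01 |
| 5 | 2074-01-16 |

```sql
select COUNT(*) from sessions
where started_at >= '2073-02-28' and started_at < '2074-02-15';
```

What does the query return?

Rows in [2073-02-28, 2074-02-15): 2073-04-28, 2073-02-28, 2074-01-16 → 3 rows.

3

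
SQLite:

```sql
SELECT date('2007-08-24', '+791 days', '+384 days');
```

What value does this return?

Applying '+791 days' to 2007-08-24: counting 791 days forward gives 2009-10-23.
Applying '+384 days' to 2009-10-23: counting 384 days forward gives 2010-11-11.

2010-11-11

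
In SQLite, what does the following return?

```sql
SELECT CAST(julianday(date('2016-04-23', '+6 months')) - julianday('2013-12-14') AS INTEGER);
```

1044

Adding +6 months to 2016-04-23 gives 2016-10-23.
17 days remain in December 2013 after the 14th (31 − 14).
Full months from January 2014 through September 2016 contribute their day counts.
Then 23 days into October 2016.
Total: 17 + 31 + 28 + 31 + 30 + 31 + 30 + 31 + 31 + 30 + 31 + 30 + 31 + 31 + 28 + 31 + 30 + 31 + 30 + 31 + 31 + 30 + 31 + 30 + 31 + 31 + 29 + 31 + 30 + 31 + 30 + 31 + 31 + 30 + 23 = 1044.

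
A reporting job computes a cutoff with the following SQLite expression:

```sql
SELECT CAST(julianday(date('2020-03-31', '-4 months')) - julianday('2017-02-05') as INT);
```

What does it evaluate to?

1029

Adding -4 months to 2020-03-31 targets 2019-11-31. November 2019 has only 30 days, so SQLite normalizes the 1-day overflow forward to 2019-12-01.
23 days remain in February 2017 after the 5th (28 − 5).
Full months from March 2017 through November 2019 contribute their day counts.
Then 1 day into December 2019.
Total: 23 + 31 + 30 + 31 + 30 + 31 + 31 + 30 + 31 + 30 + 31 + 31 + 28 + 31 + 30 + 31 + 30 + 31 + 31 + 30 + 31 + 30 + 31 + 31 + 28 + 31 + 30 + 31 + 30 + 31 + 31 + 30 + 31 + 30 + 1 = 1029.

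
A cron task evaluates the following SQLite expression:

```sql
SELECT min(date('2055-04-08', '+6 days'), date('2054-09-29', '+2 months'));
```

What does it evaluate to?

2054-11-29

date('2055-04-08', '+6 days') → 2055-04-14.
date('2054-09-29', '+2 months') → 2054-11-29.
Earlier of the two is 2054-11-29.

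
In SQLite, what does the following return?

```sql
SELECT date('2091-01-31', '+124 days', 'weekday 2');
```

Applying '+124 days' to 2091-01-31: counting 124 days forward gives 2091-06-04.
`weekday 2` advances to the next Tuesday; 2091-06-04 is a Monday, so it moves forward to 2091-06-05.

2091-06-05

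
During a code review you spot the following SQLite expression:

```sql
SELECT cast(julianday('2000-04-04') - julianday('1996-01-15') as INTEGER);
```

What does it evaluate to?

16 days remain in January 1996 after the 15th (31 − 15).
Full months from February 1996 through March 2000 contribute their day counts.
Then 4 days into April 2000.
Total: 16 + 29 + 31 + 30 + 31 + 30 + 31 + 31 + 30 + 31 + 30 + 31 + 31 + 28 + 31 + 30 + 31 + 30 + 31 + 31 + 30 + 31 + 30 + 31 + 31 + 28 + 31 + 30 + 31 + 30 + 31 + 31 + 30 + 31 + 30 + 31 + 31 + 28 + 31 + 30 + 31 + 30 + 31 + 31 + 30 + 31 + 30 + 31 + 31 + 29 + 31 + 4 = 1541.

1541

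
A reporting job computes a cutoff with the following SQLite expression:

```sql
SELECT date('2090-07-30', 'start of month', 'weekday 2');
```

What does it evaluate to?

`start of month` rewinds 2090-07-30 to 2090-07-01.
`weekday 2` advances to the next Tuesday; 2090-07-01 is a Saturday, so it moves forward to 2090-07-04.

2090-07-04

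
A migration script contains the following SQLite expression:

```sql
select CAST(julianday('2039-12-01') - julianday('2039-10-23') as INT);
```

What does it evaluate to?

39

8 days remain in October 2039 after the 23rd (31 − 23).
November 2039: 30 days.
Then 1 day into December 2039.
Total: 8 + 30 + 1 = 39.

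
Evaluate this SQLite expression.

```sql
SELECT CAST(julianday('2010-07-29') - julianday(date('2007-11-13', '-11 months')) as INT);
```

1324

Adding -11 months to 2007-11-13 gives 2006-12-13.
18 days remain in December 2006 after the 13th (31 − 13).
Full months from January 2007 through June 2010 contribute their day counts.
Then 29 days into July 2010.
Total: 18 + 31 + 28 + 31 + 30 + 31 + 30 + 31 + 31 + 30 + 31 + 30 + 31 + 31 + 29 + 31 + 30 + 31 + 30 + 31 + 31 + 30 + 31 + 30 + 31 + 31 + 28 + 31 + 30 + 31 + 30 + 31 + 31 + 30 + 31 + 30 + 31 + 31 + 28 + 31 + 30 + 31 + 30 + 29 = 1324.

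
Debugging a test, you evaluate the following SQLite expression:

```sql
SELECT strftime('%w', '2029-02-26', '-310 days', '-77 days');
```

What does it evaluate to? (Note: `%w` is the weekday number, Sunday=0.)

6

First apply '-310 days', '-77 days': 2029-02-26 → 2028-02-05.
2028-02-05 is a Saturday; with Sunday=0 that is 6.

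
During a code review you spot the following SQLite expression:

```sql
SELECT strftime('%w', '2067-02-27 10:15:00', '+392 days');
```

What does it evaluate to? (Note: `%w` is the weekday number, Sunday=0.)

0

First apply '+392 days': 2067-02-27 10:15:00 → 2068-03-25 10:15:00.
2068-03-25 is a Sunday; with Sunday=0 that is 0.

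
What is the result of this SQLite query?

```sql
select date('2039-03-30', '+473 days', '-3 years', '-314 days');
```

Applying '+473 days' to 2039-03-30: counting 473 days forward gives 2040-07-15.
Adding -3 years to 2040-07-15 gives 2037-07-15.
Applying '-314 days' to 2037-07-15: counting 314 days back gives 2036-09-04.

2036-09-04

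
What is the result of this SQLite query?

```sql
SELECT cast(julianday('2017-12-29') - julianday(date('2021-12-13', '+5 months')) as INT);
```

-1596

Adding +5 months to 2021-12-13 gives 2022-05-13.
2 days remain in December 2017 after the 29th (31 − 29).
Full months from January 2018 through April 2022 contribute their day counts.
Then 13 days into May 2022.
Total: 2 + 31 + 28 + 31 + 30 + 31 + 30 + 31 + 31 + 30 + 31 + 30 + 31 + 31 + 28 + 31 + 30 + 31 + 30 + 31 + 31 + 30 + 31 + 30 + 31 + 31 + 29 + 31 + 30 + 31 + 30 + 31 + 31 + 30 + 31 + 30 + 31 + 31 + 28 + 31 + 30 + 31 + 30 + 31 + 31 + 30 + 31 + 30 + 31 + 31 + 28 + 31 + 30 + 13 = 1596.
The subtraction is earlier − later, so the result is −1596 → -1596.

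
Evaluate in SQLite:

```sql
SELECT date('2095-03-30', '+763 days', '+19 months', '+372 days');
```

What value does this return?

2099-12-08

Applying '+763 days' to 2095-03-30: counting 763 days forward gives 2097-05-01.
Adding +19 months to 2097-05-01 gives 2098-12-01.
Applying '+372 days' to 2098-12-01: counting 372 days forward gives 2099-12-08.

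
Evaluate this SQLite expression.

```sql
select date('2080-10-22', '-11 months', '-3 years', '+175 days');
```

2077-05-16

Adding -11 months to 2080-10-22 gives 2079-11-22.
Adding -3 years to 2079-11-22 gives 2076-11-22.
Applying '+175 days' to 2076-11-22: counting 175 days forward gives 2077-05-16.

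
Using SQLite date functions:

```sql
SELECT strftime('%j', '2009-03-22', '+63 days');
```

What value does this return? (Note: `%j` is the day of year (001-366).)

144

First apply '+63 days': 2009-03-22 → 2009-05-24.
Day-of-year for 2009-05-24: days since 2009-01-01 inclusive = 144, zero-padded to 144.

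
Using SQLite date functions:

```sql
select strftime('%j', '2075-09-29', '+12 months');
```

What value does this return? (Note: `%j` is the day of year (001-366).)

First apply '+12 months': 2075-09-29 → 2076-09-29.
Day-of-year for 2076-09-29: days since 2076-01-01 inclusive = 273, zero-padded to 273.

273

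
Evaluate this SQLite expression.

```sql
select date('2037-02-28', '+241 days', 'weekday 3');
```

Applying '+241 days' to 2037-02-28: counting 241 days forward gives 2037-10-27.
`weekday 3` advances to the next Wednesday; 2037-10-27 is a Tuesday, so it moves forward to 2037-10-28.

2037-10-28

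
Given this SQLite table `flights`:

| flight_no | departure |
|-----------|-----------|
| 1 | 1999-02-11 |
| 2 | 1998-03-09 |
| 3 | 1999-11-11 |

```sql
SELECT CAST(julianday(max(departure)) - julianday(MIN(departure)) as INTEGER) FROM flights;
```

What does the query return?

MIN = 1998-03-09, MAX = 1999-11-11.
22 days remain in March 1998 after the 9th (31 − 9).
Full months from April 1998 through October 1999 contribute their day counts.
Then 11 days into November 1999.
Total: 22 + 30 + 31 + 30 + 31 + 31 + 30 + 31 + 30 + 31 + 31 + 28 + 31 + 30 + 31 + 30 + 31 + 31 + 30 + 31 + 11 = 612.

612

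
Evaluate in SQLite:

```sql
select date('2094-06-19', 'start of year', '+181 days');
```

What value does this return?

`start of year` rewinds 2094-06-19 to 2094-01-01.
Applying '+181 days' to 2094-01-01: counting 181 days forward gives 2094-07-01.

2094-07-01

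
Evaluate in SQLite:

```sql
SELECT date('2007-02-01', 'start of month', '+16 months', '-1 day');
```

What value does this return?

2008-05-31

`start of month` rewinds 2007-02-01 to 2007-02-01.
Adding +16 months to 2007-02-01 gives 2008-06-01.
Going back 1 day from 2008-06-01 reaches 2008-05-31 (last day of May, 31 days).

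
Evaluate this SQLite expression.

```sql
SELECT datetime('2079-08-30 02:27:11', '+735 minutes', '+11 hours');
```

2079-08-31 01:42:11

735 minutes = 12h 15m; +735 minutes from 2079-08-30 02:27:11 is 2079-08-30 14:42:11.
+11 hours from 2079-08-30 14:42:11 is 2079-08-31 01:42:11 (crosses midnight).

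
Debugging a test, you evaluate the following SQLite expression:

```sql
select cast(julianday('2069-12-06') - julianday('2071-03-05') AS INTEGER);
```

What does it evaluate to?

-454

25 days remain in December 2069 after the 6th (31 − 6).
Full months from January 2070 through February 2071 contribute their day counts.
Then 5 days into March 2071.
Total: 25 + 31 + 28 + 31 + 30 + 31 + 30 + 31 + 31 + 30 + 31 + 30 + 31 + 31 + 28 + 5 = 454.
The subtraction is earlier − later, so the result is −454 → -454.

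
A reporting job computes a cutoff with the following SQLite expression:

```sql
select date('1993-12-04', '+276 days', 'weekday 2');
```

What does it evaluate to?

Applying '+276 days' to 1993-12-04: counting 276 days forward gives 1994-09-06.
`weekday 2` advances to the next Tuesday; 1994-09-06 is already a Tuesday, so it stays at 1994-09-06.

1994-09-06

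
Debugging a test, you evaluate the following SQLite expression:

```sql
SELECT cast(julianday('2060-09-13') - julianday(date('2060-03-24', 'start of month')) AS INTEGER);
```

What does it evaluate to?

`start of month` rewinds 2060-03-24 to 2060-03-01.
30 days remain in March 2060 after the 1st (31 − 1).
April 2060: 30 days.
May 2060: 31 days.
June 2060: 30 days.
July 2060: 31 days.
August 2060: 31 days.
Then 13 days into September 2060.
Total: 30 + 30 + 31 + 30 + 31 + 31 + 13 = 196.

196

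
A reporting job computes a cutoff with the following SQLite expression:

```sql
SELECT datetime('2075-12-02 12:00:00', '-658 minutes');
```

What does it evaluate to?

658 minutes = 10h 58m; -658 minutes from 2075-12-02 12:00:00 is 2075-12-02 01:02:00.

2075-12-02 01:02:00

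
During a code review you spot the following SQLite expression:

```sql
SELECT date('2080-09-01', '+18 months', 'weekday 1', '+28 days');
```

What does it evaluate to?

2082-03-30

Adding +18 months to 2080-09-01 gives 2082-03-01.
`weekday 1` advances to the next Monday; 2082-03-01 is a Sunday, so it moves forward to 2082-03-02.
Advancing 28 more days within March lands on 2082-03-30.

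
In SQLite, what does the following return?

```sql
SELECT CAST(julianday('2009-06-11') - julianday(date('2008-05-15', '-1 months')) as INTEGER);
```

422

Adding -1 month to 2008-05-15 gives 2008-04-15.
15 days remain in April 2008 after the 15th (30 − 15).
Full months from May 2008 through May 2009 contribute their day counts.
Then 11 days into June 2009.
Total: 15 + 31 + 30 + 31 + 31 + 30 + 31 + 30 + 31 + 31 + 28 + 31 + 30 + 31 + 11 = 422.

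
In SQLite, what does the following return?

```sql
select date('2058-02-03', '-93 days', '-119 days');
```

2057-07-06

Applying '-93 days' to 2058-02-03: counting 93 days back gives 2057-11-02.
Applying '-119 days' to 2057-11-02: counting 119 days back gives 2057-07-06.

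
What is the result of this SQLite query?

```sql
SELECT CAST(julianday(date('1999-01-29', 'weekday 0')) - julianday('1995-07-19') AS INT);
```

1292

`weekday 0` advances to the next Sunday; 1999-01-29 is a Friday, so it moves forward to 1999-01-31.
12 days remain in July 1995 after the 19th (31 − 19).
Full months from August 1995 through December 1998 contribute their day counts.
Then 31 days into January 1999.
Total: 12 + 31 + 30 + 31 + 30 + 31 + 31 + 29 + 31 + 30 + 31 + 30 + 31 + 31 + 30 + 31 + 30 + 31 + 31 + 28 + 31 + 30 + 31 + 30 + 31 + 31 + 30 + 31 + 30 + 31 + 31 + 28 + 31 + 30 + 31 + 30 + 31 + 31 + 30 + 31 + 30 + 31 + 31 = 1292.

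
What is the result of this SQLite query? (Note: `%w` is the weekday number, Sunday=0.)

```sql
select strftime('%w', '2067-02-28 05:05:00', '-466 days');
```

First apply '-466 days': 2067-02-28 05:05:00 → 2065-11-19 05:05:00.
2065-11-19 is a Thursday; with Sunday=0 that is 4.

4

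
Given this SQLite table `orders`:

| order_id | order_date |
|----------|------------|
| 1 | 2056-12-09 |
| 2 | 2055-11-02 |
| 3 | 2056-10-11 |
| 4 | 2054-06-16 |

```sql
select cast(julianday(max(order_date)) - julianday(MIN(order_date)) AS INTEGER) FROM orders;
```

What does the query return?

MIN = 2054-06-16, MAX = 2056-12-09.
14 days remain in June 2054 after the 16th (30 − 16).
Full months from July 2054 through November 2056 contribute their day counts.
Then 9 days into December 2056.
Total: 14 + 31 + 31 + 30 + 31 + 30 + 31 + 31 + 28 + 31 + 30 + 31 + 30 + 31 + 31 + 30 + 31 + 30 + 31 + 31 + 29 + 31 + 30 + 31 + 30 + 31 + 31 + 30 + 31 + 30 + 9 = 907.

907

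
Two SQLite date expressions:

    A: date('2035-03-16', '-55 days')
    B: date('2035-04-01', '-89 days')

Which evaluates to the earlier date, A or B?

B

A = 2035-01-20.
B = 2035-01-02.
B is earlier.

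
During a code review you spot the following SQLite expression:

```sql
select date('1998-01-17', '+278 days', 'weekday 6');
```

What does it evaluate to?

1998-10-24

Applying '+278 days' to 1998-01-17: counting 278 days forward gives 1998-10-22.
`weekday 6` advances to the next Saturday; 1998-10-22 is a Thursday, so it moves forward to 1998-10-24.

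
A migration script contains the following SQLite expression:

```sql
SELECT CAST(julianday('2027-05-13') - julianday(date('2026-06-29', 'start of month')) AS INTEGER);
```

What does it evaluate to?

`start of month` rewinds 2026-06-29 to 2026-06-01.
29 days remain in June 2026 after the 1st (30 − 1).
Full months from July 2026 through April 2027 contribute their day counts.
Then 13 days into May 2027.
Total: 29 + 31 + 31 + 30 + 31 + 30 + 31 + 31 + 28 + 31 + 30 + 13 = 346.

346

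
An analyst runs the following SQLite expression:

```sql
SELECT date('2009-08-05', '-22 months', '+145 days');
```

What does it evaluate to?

Adding -22 months to 2009-08-05 gives 2007-10-05.
Applying '+145 days' to 2007-10-05: counting 145 days forward gives 2008-02-27.

2008-02-27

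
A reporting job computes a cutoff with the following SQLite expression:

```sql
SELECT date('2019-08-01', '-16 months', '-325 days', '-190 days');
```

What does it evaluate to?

Adding -16 months to 2019-08-01 gives 2018-04-01.
Applying '-325 days' to 2018-04-01: counting 325 days back gives 2017-05-11.
Applying '-190 days' to 2017-05-11: counting 190 days back gives 2016-11-02.

2016-11-02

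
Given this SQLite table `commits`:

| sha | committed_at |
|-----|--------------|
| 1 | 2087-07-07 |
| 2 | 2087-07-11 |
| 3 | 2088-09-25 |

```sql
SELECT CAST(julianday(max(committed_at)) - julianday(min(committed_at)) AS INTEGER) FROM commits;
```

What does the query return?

446

MIN = 2087-07-07, MAX = 2088-09-25.
24 days remain in July 2087 after the 7th (31 − 7).
Full months from August 2087 through August 2088 contribute their day counts.
Then 25 days into September 2088.
Total: 24 + 31 + 30 + 31 + 30 + 31 + 31 + 29 + 31 + 30 + 31 + 30 + 31 + 31 + 25 = 446.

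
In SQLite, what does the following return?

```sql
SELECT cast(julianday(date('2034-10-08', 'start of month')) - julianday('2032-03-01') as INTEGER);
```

`start of month` rewinds 2034-10-08 to 2034-10-01.
30 days remain in March 2032 after the 1st (31 − 1).
Full months from April 2032 through September 2034 contribute their day counts.
Then 1 day into October 2034.
Total: 30 + 30 + 31 + 30 + 31 + 31 + 30 + 31 + 30 + 31 + 31 + 28 + 31 + 30 + 31 + 30 + 31 + 31 + 30 + 31 + 30 + 31 + 31 + 28 + 31 + 30 + 31 + 30 + 31 + 31 + 30 + 1 = 944.

944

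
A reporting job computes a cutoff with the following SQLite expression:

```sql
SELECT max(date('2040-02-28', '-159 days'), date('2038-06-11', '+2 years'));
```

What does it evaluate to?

2040-06-11

date('2040-02-28', '-159 days') → 2039-09-22.
date('2038-06-11', '+2 years') → 2040-06-11.
Later of the two is 2040-06-11.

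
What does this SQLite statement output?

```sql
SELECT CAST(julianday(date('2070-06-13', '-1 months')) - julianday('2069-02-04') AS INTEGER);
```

463

Adding -1 month to 2070-06-13 gives 2070-05-13.
24 days remain in February 2069 after the 4th (28 − 4).
Full months from March 2069 through April 2070 contribute their day counts.
Then 13 days into May 2070.
Total: 24 + 31 + 30 + 31 + 30 + 31 + 31 + 30 + 31 + 30 + 31 + 31 + 28 + 31 + 30 + 13 = 463.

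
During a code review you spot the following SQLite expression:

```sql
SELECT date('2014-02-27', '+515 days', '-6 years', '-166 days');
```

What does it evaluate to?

2009-02-11

Applying '+515 days' to 2014-02-27: counting 515 days forward gives 2015-07-27.
Adding -6 years to 2015-07-27 gives 2009-07-27.
Applying '-166 days' to 2009-07-27: counting 166 days back gives 2009-02-11.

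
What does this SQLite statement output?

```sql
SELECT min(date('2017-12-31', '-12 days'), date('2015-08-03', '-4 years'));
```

2011-08-03

date('2017-12-31', '-12 days') → 2017-12-19.
date('2015-08-03', '-4 years') → 2011-08-03.
Earlier of the two is 2011-08-03.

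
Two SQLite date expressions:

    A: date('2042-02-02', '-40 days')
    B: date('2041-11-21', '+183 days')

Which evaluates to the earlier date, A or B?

A

A = 2041-12-24.
B = 2042-05-23.
A is earlier.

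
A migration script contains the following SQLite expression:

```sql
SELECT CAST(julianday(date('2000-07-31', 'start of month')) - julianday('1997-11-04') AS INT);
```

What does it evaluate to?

970

`start of month` rewinds 2000-07-31 to 2000-07-01.
26 days remain in November 1997 after the 4th (30 − 4).
Full months from December 1997 through June 2000 contribute their day counts.
Then 1 day into July 2000.
Total: 26 + 31 + 31 + 28 + 31 + 30 + 31 + 30 + 31 + 31 + 30 + 31 + 30 + 31 + 31 + 28 + 31 + 30 + 31 + 30 + 31 + 31 + 30 + 31 + 30 + 31 + 31 + 29 + 31 + 30 + 31 + 30 + 1 = 970.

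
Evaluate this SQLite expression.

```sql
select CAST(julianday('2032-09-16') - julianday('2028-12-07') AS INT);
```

1379

24 days remain in December 2028 after the 7th (31 − 7).
Full months from January 2029 through August 2032 contribute their day counts.
Then 16 days into September 2032.
Total: 24 + 31 + 28 + 31 + 30 + 31 + 30 + 31 + 31 + 30 + 31 + 30 + 31 + 31 + 28 + 31 + 30 + 31 + 30 + 31 + 31 + 30 + 31 + 30 + 31 + 31 + 28 + 31 + 30 + 31 + 30 + 31 + 31 + 30 + 31 + 30 + 31 + 31 + 29 + 31 + 30 + 31 + 30 + 31 + 31 + 16 = 1379.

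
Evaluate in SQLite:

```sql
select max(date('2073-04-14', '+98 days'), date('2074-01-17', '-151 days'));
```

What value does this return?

2073-08-19

date('2073-04-14', '+98 days') → 2073-07-21.
date('2074-01-17', '-151 days') → 2073-08-19.
Later of the two is 2073-08-19.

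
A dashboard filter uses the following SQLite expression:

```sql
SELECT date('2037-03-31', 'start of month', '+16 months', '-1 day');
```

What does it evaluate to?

2038-06-30

`start of month` rewinds 2037-03-31 to 2037-03-01.
Adding +16 months to 2037-03-01 gives 2038-07-01.
Going back 1 day from 2038-07-01 reaches 2038-06-30 (last day of June, 30 days).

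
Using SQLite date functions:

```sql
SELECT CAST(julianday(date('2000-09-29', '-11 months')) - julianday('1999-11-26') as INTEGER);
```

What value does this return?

Adding -11 months to 2000-09-29 gives 1999-10-29.
2 days remain in October 1999 after the 29th (31 − 29).
Then 26 days into November 1999.
Total: 2 + 26 = 28.
The subtraction is earlier − later, so the result is −28 → -28.

-28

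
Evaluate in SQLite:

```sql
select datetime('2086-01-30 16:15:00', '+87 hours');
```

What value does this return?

+87 hours from 2086-01-30 16:15:00 is 2086-02-03 07:15:00 (crosses midnight).

2086-02-03 07:15:00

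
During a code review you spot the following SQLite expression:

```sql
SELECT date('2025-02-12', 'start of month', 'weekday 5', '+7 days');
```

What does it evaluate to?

2025-02-14

`start of month` rewinds 2025-02-12 to 2025-02-01.
`weekday 5` advances to the next Friday; 2025-02-01 is a Saturday, so it moves forward to 2025-02-07.
Advancing 7 more days within February lands on 2025-02-14.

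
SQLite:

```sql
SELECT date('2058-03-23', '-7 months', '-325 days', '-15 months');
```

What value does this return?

2055-07-02

Adding -7 months to 2058-03-23 gives 2057-08-23.
Applying '-325 days' to 2057-08-23: counting 325 days back gives 2056-10-02.
Adding -15 months to 2056-10-02 gives 2055-07-02.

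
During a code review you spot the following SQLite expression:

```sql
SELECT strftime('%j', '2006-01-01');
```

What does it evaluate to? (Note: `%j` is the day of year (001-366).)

Day-of-year for 2006-01-01: days since 2006-01-01 inclusive = 1, zero-padded to 001.

001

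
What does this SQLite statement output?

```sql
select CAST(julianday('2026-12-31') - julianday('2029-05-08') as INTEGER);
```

-859

0 days remain in December 2026 after the 31st (31 − 31).
Full months from January 2027 through April 2029 contribute their day counts.
Then 8 days into May 2029.
Total: 0 + 31 + 28 + 31 + 30 + 31 + 30 + 31 + 31 + 30 + 31 + 30 + 31 + 31 + 29 + 31 + 30 + 31 + 30 + 31 + 31 + 30 + 31 + 30 + 31 + 31 + 28 + 31 + 30 + 8 = 859.
The subtraction is earlier − later, so the result is −859 → -859.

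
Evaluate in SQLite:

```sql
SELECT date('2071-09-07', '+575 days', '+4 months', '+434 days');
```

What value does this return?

Applying '+575 days' to 2071-09-07: counting 575 days forward gives 2073-04-04.
Adding +4 months to 2073-04-04 gives 2073-08-04.
Applying '+434 days' to 2073-08-04: counting 434 days forward gives 2074-10-12.

2074-10-12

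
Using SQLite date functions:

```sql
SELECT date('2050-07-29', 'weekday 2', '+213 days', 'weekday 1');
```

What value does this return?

`weekday 2` advances to the next Tuesday; 2050-07-29 is a Friday, so it moves forward to 2050-08-02.
Applying '+213 days' to 2050-08-02: counting 213 days forward gives 2051-03-03.
`weekday 1` advances to the next Monday; 2051-03-03 is a Friday, so it moves forward to 2051-03-06.

2051-03-06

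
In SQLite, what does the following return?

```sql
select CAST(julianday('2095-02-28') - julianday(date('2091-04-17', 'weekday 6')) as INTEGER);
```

1409

`weekday 6` advances to the next Saturday; 2091-04-17 is a Tuesday, so it moves forward to 2091-04-21.
9 days remain in April 2091 after the 21st (30 − 21).
Full months from May 2091 through January 2095 contribute their day counts.
Then 28 days into February 2095.
Total: 9 + 31 + 30 + 31 + 31 + 30 + 31 + 30 + 31 + 31 + 29 + 31 + 30 + 31 + 30 + 31 + 31 + 30 + 31 + 30 + 31 + 31 + 28 + 31 + 30 + 31 + 30 + 31 + 31 + 30 + 31 + 30 + 31 + 31 + 28 + 31 + 30 + 31 + 30 + 31 + 31 + 30 + 31 + 30 + 31 + 31 + 28 = 1409.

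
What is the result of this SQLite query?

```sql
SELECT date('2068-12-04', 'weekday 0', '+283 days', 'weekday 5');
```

`weekday 0` advances to the next Sunday; 2068-12-04 is a Tuesday, so it moves forward to 2068-12-09.
Applying '+283 days' to 2068-12-09: counting 283 days forward gives 2069-09-18.
`weekday 5` advances to the next Friday; 2069-09-18 is a Wednesday, so it moves forward to 2069-09-20.

2069-09-20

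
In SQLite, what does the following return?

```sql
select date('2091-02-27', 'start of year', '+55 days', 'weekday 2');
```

`start of year` rewinds 2091-02-27 to 2091-01-01.
Applying '+55 days' to 2091-01-01: counting 55 days forward gives 2091-02-25.
`weekday 2` advances to the next Tuesday; 2091-02-25 is a Sunday, so it moves forward to 2091-02-27.

2091-02-27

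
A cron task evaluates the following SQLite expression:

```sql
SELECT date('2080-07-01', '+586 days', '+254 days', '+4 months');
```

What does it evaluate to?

2083-02-19

Applying '+586 days' to 2080-07-01: counting 586 days forward gives 2082-02-07.
Applying '+254 days' to 2082-02-07: counting 254 days forward gives 2082-10-19.
Adding +4 months to 2082-10-19 gives 2083-02-19.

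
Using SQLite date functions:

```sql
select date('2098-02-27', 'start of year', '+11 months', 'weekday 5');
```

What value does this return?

`start of year` rewinds 2098-02-27 to 2098-01-01.
Adding +11 months to 2098-01-01 gives 2098-12-01.
`weekday 5` advances to the next Friday; 2098-12-01 is a Monday, so it moves forward to 2098-12-05.

2098-12-05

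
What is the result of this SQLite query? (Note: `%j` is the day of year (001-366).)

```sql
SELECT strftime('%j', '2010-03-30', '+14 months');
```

150

First apply '+14 months': 2010-03-30 → 2011-05-30.
Day-of-year for 2011-05-30: days since 2011-01-01 inclusive = 150, zero-padded to 150.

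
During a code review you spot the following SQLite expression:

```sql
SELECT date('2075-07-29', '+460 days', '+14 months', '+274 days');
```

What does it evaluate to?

2078-10-01

Applying '+460 days' to 2075-07-29: counting 460 days forward gives 2076-10-31.
Adding +14 months to 2076-10-31 gives 2077-12-31.
Applying '+274 days' to 2077-12-31: counting 274 days forward gives 2078-10-01.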